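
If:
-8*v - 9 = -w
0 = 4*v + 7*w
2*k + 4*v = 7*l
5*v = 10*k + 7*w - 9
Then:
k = -9/200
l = -429/700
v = -21/20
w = 3/5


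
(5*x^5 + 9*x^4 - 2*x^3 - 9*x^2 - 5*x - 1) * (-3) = -15*x^5 - 27*x^4 + 6*x^3 + 27*x^2 + 15*x + 3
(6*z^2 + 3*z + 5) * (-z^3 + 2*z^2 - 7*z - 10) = -6*z^5 + 9*z^4 - 41*z^3 - 71*z^2 - 65*z - 50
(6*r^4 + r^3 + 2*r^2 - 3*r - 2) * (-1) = -6*r^4 - r^3 - 2*r^2 + 3*r + 2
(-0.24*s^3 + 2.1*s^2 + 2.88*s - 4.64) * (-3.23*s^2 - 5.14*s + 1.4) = 0.7752*s^5 - 5.5494*s^4 - 20.4324*s^3 + 3.124*s^2 + 27.8816*s - 6.496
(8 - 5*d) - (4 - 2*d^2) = 2*d^2 - 5*d + 4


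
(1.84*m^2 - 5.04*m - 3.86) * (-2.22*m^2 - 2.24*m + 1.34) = -4.0848*m^4 + 7.0672*m^3 + 22.3244*m^2 + 1.8928*m - 5.1724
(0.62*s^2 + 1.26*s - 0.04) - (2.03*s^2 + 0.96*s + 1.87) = -1.41*s^2 + 0.3*s - 1.91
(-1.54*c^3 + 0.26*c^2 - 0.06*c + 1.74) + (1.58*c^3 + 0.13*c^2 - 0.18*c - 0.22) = 0.04*c^3 + 0.39*c^2 - 0.24*c + 1.52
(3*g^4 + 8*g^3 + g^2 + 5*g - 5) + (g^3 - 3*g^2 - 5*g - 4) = 3*g^4 + 9*g^3 - 2*g^2 - 9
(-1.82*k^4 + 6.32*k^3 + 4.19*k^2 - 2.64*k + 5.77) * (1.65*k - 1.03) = -3.003*k^5 + 12.3026*k^4 + 0.403899999999999*k^3 - 8.6717*k^2 + 12.2397*k - 5.9431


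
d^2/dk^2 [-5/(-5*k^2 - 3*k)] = 10*(-5*k*(5*k + 3) + (10*k + 3)^2)/(k^3*(5*k + 3)^3)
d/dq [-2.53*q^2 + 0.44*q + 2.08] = 0.44 - 5.06*q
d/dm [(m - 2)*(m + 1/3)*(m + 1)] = 3*m^2 - 4*m/3 - 7/3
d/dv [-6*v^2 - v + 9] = -12*v - 1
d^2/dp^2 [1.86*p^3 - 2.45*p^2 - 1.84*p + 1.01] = 11.16*p - 4.9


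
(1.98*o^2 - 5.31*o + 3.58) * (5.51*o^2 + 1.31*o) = 10.9098*o^4 - 26.6643*o^3 + 12.7697*o^2 + 4.6898*o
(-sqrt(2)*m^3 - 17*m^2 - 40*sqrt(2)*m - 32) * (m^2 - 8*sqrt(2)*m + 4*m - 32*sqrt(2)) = -sqrt(2)*m^5 - 4*sqrt(2)*m^4 - m^4 - 4*m^3 + 96*sqrt(2)*m^3 + 384*sqrt(2)*m^2 + 608*m^2 + 256*sqrt(2)*m + 2432*m + 1024*sqrt(2)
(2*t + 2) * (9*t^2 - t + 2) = 18*t^3 + 16*t^2 + 2*t + 4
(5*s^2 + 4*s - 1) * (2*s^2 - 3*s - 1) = 10*s^4 - 7*s^3 - 19*s^2 - s + 1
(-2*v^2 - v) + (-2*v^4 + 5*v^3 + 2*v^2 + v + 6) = -2*v^4 + 5*v^3 + 6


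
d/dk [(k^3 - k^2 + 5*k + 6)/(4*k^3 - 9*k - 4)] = (4*k^4 - 58*k^3 - 75*k^2 + 8*k + 34)/(16*k^6 - 72*k^4 - 32*k^3 + 81*k^2 + 72*k + 16)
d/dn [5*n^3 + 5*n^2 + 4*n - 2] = 15*n^2 + 10*n + 4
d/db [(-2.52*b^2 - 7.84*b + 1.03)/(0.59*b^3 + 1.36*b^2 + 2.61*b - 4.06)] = (1.4868*b^4 + 9.2512*b^3 + 2.2621*b^2 + 17.6608*b + 29.1421)/(0.3481*b^6 + 1.6048*b^5 + 4.9294*b^4 + 2.3084*b^3 - 4.2311*b^2 - 21.1932*b + 16.4836)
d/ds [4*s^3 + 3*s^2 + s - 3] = 12*s^2 + 6*s + 1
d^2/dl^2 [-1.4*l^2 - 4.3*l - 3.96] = -2.80000000000000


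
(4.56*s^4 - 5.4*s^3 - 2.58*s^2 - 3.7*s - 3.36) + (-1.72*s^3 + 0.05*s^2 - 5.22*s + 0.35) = 4.56*s^4 - 7.12*s^3 - 2.53*s^2 - 8.92*s - 3.01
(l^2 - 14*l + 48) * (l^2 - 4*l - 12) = l^4 - 18*l^3 + 92*l^2 - 24*l - 576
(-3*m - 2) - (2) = -3*m - 4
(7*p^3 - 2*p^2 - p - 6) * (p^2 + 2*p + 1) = 7*p^5 + 12*p^4 + 2*p^3 - 10*p^2 - 13*p - 6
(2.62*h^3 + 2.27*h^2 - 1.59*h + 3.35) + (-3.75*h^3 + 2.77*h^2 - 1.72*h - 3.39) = -1.13*h^3 + 5.04*h^2 - 3.31*h - 0.04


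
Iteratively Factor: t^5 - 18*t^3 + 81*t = (t + 3)*(t^4 - 3*t^3 - 9*t^2 + 27*t) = (t + 3)^2*(t^3 - 6*t^2 + 9*t) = (t - 3)*(t + 3)^2*(t^2 - 3*t) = (t - 3)^2*(t + 3)^2*(t)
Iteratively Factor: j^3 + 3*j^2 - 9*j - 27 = (j + 3)*(j^2 - 9) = (j + 3)^2*(j - 3)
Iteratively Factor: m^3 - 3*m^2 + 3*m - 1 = (m - 1)*(m^2 - 2*m + 1) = (m - 1)^2*(m - 1)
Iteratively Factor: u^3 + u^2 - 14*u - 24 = (u + 3)*(u^2 - 2*u - 8) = (u - 4)*(u + 3)*(u + 2)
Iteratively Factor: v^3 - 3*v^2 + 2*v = (v - 1)*(v^2 - 2*v) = v*(v - 1)*(v - 2)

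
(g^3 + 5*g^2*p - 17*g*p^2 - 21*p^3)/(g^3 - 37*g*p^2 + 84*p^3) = (-g - p)/(-g + 4*p)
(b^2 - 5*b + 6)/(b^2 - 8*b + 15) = (b - 2)/(b - 5)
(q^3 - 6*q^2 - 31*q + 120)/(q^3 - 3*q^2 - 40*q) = (q - 3)/q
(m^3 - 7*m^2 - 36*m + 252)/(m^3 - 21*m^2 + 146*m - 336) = (m + 6)/(m - 8)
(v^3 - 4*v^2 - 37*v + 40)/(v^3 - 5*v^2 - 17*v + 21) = (v^2 - 3*v - 40)/(v^2 - 4*v - 21)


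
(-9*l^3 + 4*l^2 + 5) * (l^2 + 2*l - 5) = -9*l^5 - 14*l^4 + 53*l^3 - 15*l^2 + 10*l - 25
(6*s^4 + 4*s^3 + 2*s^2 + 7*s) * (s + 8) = 6*s^5 + 52*s^4 + 34*s^3 + 23*s^2 + 56*s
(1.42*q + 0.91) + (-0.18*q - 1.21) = 1.24*q - 0.3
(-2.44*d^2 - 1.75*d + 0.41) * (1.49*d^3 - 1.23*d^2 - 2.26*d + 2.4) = -3.6356*d^5 + 0.3937*d^4 + 8.2778*d^3 - 2.4053*d^2 - 5.1266*d + 0.984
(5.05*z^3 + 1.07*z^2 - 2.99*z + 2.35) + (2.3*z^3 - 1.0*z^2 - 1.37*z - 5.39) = 7.35*z^3 + 0.0700000000000001*z^2 - 4.36*z - 3.04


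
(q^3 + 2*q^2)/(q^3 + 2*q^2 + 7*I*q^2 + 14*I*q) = q/(q + 7*I)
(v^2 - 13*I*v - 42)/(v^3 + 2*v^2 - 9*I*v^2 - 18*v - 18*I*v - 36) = (v - 7*I)/(v^2 + v*(2 - 3*I) - 6*I)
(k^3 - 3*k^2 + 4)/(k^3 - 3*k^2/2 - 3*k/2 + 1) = 2*(k - 2)/(2*k - 1)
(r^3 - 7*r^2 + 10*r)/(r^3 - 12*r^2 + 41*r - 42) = r*(r - 5)/(r^2 - 10*r + 21)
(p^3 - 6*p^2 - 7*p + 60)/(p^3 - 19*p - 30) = (p - 4)/(p + 2)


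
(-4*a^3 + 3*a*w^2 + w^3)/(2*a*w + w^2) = -2*a^2/w + a + w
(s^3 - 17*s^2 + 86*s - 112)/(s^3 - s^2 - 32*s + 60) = (s^2 - 15*s + 56)/(s^2 + s - 30)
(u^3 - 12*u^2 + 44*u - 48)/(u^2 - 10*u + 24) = u - 2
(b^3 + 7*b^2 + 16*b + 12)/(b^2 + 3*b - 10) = (b^3 + 7*b^2 + 16*b + 12)/(b^2 + 3*b - 10)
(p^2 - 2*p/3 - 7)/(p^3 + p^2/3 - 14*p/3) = (p - 3)/(p*(p - 2))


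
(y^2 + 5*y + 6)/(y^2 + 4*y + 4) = (y + 3)/(y + 2)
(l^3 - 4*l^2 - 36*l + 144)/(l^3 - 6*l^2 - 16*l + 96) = (l + 6)/(l + 4)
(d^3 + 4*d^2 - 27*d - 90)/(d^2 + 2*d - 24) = (d^2 - 2*d - 15)/(d - 4)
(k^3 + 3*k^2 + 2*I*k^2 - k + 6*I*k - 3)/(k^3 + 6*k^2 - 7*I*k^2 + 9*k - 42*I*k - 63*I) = (k^2 + 2*I*k - 1)/(k^2 + k*(3 - 7*I) - 21*I)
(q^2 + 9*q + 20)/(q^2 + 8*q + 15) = (q + 4)/(q + 3)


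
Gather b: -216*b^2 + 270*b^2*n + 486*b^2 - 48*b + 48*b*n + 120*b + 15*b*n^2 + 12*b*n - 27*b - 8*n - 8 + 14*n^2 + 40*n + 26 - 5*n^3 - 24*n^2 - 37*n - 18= b^2*(270*n + 270) + b*(15*n^2 + 60*n + 45) - 5*n^3 - 10*n^2 - 5*n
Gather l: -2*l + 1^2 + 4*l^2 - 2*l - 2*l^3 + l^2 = -2*l^3 + 5*l^2 - 4*l + 1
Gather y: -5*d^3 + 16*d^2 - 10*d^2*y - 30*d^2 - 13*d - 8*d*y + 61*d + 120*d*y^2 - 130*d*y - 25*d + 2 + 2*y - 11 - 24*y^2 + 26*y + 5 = -5*d^3 - 14*d^2 + 23*d + y^2*(120*d - 24) + y*(-10*d^2 - 138*d + 28) - 4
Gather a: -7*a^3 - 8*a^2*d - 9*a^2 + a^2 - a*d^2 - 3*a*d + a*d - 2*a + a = -7*a^3 + a^2*(-8*d - 8) + a*(-d^2 - 2*d - 1)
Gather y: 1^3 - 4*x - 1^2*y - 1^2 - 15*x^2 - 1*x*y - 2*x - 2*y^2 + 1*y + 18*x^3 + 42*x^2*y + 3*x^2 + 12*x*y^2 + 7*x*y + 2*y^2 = 18*x^3 - 12*x^2 + 12*x*y^2 - 6*x + y*(42*x^2 + 6*x)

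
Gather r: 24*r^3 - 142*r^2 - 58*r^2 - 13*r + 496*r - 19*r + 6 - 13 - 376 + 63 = 24*r^3 - 200*r^2 + 464*r - 320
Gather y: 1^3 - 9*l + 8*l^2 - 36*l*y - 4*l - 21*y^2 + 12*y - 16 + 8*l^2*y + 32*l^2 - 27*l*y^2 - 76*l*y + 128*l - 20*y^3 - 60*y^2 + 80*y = 40*l^2 + 115*l - 20*y^3 + y^2*(-27*l - 81) + y*(8*l^2 - 112*l + 92) - 15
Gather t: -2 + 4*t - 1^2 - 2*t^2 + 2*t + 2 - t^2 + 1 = -3*t^2 + 6*t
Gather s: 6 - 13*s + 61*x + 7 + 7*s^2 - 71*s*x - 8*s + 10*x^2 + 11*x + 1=7*s^2 + s*(-71*x - 21) + 10*x^2 + 72*x + 14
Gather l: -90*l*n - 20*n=-90*l*n - 20*n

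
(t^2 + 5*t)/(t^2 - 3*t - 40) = t/(t - 8)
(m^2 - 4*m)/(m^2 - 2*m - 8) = m/(m + 2)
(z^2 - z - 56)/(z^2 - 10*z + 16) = (z + 7)/(z - 2)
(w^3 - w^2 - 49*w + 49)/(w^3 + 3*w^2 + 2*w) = (w^3 - w^2 - 49*w + 49)/(w*(w^2 + 3*w + 2))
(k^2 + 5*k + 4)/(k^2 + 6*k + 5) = (k + 4)/(k + 5)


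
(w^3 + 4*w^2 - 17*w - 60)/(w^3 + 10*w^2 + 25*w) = (w^2 - w - 12)/(w*(w + 5))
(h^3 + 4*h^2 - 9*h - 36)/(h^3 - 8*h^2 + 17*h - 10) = (h^3 + 4*h^2 - 9*h - 36)/(h^3 - 8*h^2 + 17*h - 10)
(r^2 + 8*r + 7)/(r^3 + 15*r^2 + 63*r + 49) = 1/(r + 7)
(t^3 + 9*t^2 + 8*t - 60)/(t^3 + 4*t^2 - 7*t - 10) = (t + 6)/(t + 1)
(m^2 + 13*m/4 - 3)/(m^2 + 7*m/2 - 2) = (4*m - 3)/(2*(2*m - 1))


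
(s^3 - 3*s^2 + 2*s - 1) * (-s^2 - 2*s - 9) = -s^5 + s^4 - 5*s^3 + 24*s^2 - 16*s + 9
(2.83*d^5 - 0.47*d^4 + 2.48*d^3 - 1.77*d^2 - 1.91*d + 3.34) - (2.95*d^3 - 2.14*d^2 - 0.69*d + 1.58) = 2.83*d^5 - 0.47*d^4 - 0.47*d^3 + 0.37*d^2 - 1.22*d + 1.76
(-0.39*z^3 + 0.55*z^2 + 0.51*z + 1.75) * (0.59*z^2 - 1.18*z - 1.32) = -0.2301*z^5 + 0.7847*z^4 + 0.1667*z^3 - 0.2953*z^2 - 2.7382*z - 2.31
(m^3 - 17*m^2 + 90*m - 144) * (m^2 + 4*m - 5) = m^5 - 13*m^4 + 17*m^3 + 301*m^2 - 1026*m + 720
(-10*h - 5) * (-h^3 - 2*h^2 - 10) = 10*h^4 + 25*h^3 + 10*h^2 + 100*h + 50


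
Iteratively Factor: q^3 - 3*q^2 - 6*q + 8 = (q - 4)*(q^2 + q - 2) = (q - 4)*(q + 2)*(q - 1)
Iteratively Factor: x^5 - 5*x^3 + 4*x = (x - 1)*(x^4 + x^3 - 4*x^2 - 4*x) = (x - 1)*(x + 2)*(x^3 - x^2 - 2*x) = (x - 2)*(x - 1)*(x + 2)*(x^2 + x) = (x - 2)*(x - 1)*(x + 1)*(x + 2)*(x)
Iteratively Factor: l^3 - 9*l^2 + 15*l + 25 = (l - 5)*(l^2 - 4*l - 5) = (l - 5)^2*(l + 1)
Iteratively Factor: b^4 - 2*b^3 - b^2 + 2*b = (b - 1)*(b^3 - b^2 - 2*b) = b*(b - 1)*(b^2 - b - 2) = b*(b - 1)*(b + 1)*(b - 2)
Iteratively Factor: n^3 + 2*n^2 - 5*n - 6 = (n + 3)*(n^2 - n - 2) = (n - 2)*(n + 3)*(n + 1)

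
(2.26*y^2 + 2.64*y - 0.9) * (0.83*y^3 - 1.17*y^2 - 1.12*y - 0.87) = 1.8758*y^5 - 0.453*y^4 - 6.367*y^3 - 3.87*y^2 - 1.2888*y + 0.783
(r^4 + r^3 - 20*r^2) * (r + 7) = r^5 + 8*r^4 - 13*r^3 - 140*r^2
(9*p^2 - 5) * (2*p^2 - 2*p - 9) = 18*p^4 - 18*p^3 - 91*p^2 + 10*p + 45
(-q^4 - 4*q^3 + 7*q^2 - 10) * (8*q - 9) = -8*q^5 - 23*q^4 + 92*q^3 - 63*q^2 - 80*q + 90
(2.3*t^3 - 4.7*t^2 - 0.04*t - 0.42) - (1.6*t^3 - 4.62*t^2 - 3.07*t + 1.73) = 0.7*t^3 - 0.0800000000000001*t^2 + 3.03*t - 2.15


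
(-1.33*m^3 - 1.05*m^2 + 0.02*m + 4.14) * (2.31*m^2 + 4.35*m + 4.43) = -3.0723*m^5 - 8.211*m^4 - 10.4132*m^3 + 4.9989*m^2 + 18.0976*m + 18.3402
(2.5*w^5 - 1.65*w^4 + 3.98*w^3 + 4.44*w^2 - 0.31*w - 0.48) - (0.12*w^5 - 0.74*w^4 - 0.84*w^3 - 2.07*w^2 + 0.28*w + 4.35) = 2.38*w^5 - 0.91*w^4 + 4.82*w^3 + 6.51*w^2 - 0.59*w - 4.83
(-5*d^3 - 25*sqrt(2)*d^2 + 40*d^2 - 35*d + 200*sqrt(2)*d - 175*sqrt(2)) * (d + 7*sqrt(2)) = -5*d^4 - 60*sqrt(2)*d^3 + 40*d^3 - 385*d^2 + 480*sqrt(2)*d^2 - 420*sqrt(2)*d + 2800*d - 2450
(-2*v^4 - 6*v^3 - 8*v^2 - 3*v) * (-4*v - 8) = 8*v^5 + 40*v^4 + 80*v^3 + 76*v^2 + 24*v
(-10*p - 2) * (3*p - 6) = -30*p^2 + 54*p + 12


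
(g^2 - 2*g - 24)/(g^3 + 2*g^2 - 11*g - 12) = (g - 6)/(g^2 - 2*g - 3)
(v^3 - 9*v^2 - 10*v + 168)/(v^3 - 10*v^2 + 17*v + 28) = (v^2 - 2*v - 24)/(v^2 - 3*v - 4)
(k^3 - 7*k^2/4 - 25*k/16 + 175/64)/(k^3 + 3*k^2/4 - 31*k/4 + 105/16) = (16*k^2 - 8*k - 35)/(4*(4*k^2 + 8*k - 21))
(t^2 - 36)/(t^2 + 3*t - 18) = (t - 6)/(t - 3)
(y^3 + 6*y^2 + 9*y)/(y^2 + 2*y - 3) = y*(y + 3)/(y - 1)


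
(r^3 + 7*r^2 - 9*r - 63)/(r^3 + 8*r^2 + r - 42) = (r - 3)/(r - 2)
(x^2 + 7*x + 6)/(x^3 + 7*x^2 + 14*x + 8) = (x + 6)/(x^2 + 6*x + 8)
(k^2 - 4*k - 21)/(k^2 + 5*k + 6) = (k - 7)/(k + 2)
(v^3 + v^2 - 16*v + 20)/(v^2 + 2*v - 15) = (v^2 - 4*v + 4)/(v - 3)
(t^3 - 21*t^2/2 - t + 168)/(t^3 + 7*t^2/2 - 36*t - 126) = (t - 8)/(t + 6)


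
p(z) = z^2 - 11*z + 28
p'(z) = 2*z - 11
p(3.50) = 1.75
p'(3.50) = -4.00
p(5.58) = -2.24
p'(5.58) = 0.16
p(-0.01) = 28.11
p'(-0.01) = -11.02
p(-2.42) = 60.48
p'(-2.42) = -15.84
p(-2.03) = 54.45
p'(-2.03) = -15.06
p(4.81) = -1.77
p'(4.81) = -1.38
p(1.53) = 13.51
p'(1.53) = -7.94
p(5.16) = -2.13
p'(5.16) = -0.68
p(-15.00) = 418.00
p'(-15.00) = -41.00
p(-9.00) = 208.00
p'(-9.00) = -29.00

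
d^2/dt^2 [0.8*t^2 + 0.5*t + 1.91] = 1.60000000000000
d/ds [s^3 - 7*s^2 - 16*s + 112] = 3*s^2 - 14*s - 16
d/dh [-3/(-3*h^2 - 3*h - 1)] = 9*(-2*h - 1)/(3*h^2 + 3*h + 1)^2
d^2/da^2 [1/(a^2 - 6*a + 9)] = 6/(a^4 - 12*a^3 + 54*a^2 - 108*a + 81)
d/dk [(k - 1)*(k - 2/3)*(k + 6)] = 3*k^2 + 26*k/3 - 28/3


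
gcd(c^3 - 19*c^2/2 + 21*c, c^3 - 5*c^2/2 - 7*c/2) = c^2 - 7*c/2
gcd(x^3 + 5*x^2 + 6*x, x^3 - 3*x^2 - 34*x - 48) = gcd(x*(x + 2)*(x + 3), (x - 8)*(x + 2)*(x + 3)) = x^2 + 5*x + 6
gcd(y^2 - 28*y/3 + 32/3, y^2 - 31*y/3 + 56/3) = y - 8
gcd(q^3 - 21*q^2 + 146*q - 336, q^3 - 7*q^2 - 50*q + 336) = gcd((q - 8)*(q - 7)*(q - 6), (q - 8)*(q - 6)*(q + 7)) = q^2 - 14*q + 48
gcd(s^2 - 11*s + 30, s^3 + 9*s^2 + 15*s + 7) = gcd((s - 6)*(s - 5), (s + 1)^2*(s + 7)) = 1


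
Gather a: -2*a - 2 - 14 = -2*a - 16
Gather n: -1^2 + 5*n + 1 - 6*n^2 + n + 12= -6*n^2 + 6*n + 12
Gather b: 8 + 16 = 24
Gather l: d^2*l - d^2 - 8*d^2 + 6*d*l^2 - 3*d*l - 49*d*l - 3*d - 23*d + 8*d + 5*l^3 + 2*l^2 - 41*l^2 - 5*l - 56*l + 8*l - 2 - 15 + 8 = -9*d^2 - 18*d + 5*l^3 + l^2*(6*d - 39) + l*(d^2 - 52*d - 53) - 9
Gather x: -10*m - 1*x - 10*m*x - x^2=-10*m - x^2 + x*(-10*m - 1)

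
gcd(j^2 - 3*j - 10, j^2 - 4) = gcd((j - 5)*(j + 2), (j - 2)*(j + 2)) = j + 2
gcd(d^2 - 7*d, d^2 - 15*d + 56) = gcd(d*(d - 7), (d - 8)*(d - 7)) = d - 7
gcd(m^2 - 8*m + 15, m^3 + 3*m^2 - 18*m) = m - 3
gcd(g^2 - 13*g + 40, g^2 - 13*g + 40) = g^2 - 13*g + 40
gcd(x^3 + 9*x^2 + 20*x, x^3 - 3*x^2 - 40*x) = x^2 + 5*x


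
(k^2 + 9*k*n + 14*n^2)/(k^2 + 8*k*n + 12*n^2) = (k + 7*n)/(k + 6*n)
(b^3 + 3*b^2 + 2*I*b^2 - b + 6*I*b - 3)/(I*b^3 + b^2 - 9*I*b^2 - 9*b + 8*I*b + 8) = (-I*b^3 + b^2*(2 - 3*I) + b*(6 + I) + 3*I)/(b^3 - b^2*(9 + I) + b*(8 + 9*I) - 8*I)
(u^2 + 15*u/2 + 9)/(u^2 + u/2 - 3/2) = (u + 6)/(u - 1)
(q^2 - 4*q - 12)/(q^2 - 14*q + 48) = (q + 2)/(q - 8)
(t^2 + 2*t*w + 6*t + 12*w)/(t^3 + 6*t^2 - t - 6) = (t + 2*w)/(t^2 - 1)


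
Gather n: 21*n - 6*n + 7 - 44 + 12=15*n - 25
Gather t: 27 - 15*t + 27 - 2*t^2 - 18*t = -2*t^2 - 33*t + 54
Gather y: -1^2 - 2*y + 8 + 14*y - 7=12*y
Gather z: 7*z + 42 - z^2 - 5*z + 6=-z^2 + 2*z + 48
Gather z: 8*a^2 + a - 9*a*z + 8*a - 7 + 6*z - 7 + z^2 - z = 8*a^2 + 9*a + z^2 + z*(5 - 9*a) - 14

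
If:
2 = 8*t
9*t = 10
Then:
No Solution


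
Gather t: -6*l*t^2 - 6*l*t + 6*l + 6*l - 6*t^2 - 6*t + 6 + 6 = 12*l + t^2*(-6*l - 6) + t*(-6*l - 6) + 12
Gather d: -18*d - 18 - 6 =-18*d - 24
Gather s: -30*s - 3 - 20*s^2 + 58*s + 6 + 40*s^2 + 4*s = 20*s^2 + 32*s + 3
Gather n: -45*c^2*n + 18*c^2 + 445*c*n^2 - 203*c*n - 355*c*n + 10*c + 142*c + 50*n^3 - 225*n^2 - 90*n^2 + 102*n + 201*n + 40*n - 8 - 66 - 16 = 18*c^2 + 152*c + 50*n^3 + n^2*(445*c - 315) + n*(-45*c^2 - 558*c + 343) - 90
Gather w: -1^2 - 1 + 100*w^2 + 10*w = 100*w^2 + 10*w - 2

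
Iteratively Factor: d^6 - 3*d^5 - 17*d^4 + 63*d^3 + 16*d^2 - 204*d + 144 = (d - 2)*(d^5 - d^4 - 19*d^3 + 25*d^2 + 66*d - 72) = (d - 2)*(d - 1)*(d^4 - 19*d^2 + 6*d + 72) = (d - 3)*(d - 2)*(d - 1)*(d^3 + 3*d^2 - 10*d - 24) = (d - 3)*(d - 2)*(d - 1)*(d + 2)*(d^2 + d - 12) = (d - 3)^2*(d - 2)*(d - 1)*(d + 2)*(d + 4)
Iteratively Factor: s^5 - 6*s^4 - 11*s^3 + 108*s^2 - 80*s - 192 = (s + 4)*(s^4 - 10*s^3 + 29*s^2 - 8*s - 48) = (s + 1)*(s + 4)*(s^3 - 11*s^2 + 40*s - 48) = (s - 3)*(s + 1)*(s + 4)*(s^2 - 8*s + 16) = (s - 4)*(s - 3)*(s + 1)*(s + 4)*(s - 4)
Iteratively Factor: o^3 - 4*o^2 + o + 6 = (o + 1)*(o^2 - 5*o + 6) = (o - 3)*(o + 1)*(o - 2)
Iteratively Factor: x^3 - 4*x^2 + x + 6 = (x + 1)*(x^2 - 5*x + 6) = (x - 3)*(x + 1)*(x - 2)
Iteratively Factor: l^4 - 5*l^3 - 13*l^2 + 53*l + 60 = (l + 1)*(l^3 - 6*l^2 - 7*l + 60) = (l + 1)*(l + 3)*(l^2 - 9*l + 20) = (l - 5)*(l + 1)*(l + 3)*(l - 4)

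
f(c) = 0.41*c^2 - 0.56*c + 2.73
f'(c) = 0.82*c - 0.56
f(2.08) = 3.34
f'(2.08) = 1.15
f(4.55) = 8.67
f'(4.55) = 3.17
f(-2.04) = 5.58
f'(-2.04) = -2.23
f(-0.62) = 3.23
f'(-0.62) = -1.07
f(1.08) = 2.60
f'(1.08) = 0.33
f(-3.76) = 10.63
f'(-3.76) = -3.64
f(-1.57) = 4.62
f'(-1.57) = -1.85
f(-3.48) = 9.64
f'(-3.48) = -3.41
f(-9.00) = 40.98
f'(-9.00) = -7.94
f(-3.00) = 8.10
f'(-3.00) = -3.02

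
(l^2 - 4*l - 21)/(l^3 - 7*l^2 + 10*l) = (l^2 - 4*l - 21)/(l*(l^2 - 7*l + 10))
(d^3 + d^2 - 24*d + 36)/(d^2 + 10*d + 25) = (d^3 + d^2 - 24*d + 36)/(d^2 + 10*d + 25)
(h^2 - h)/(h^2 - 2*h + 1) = h/(h - 1)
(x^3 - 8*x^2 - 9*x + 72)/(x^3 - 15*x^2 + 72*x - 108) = (x^2 - 5*x - 24)/(x^2 - 12*x + 36)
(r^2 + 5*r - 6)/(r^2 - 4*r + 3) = (r + 6)/(r - 3)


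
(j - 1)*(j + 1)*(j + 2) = j^3 + 2*j^2 - j - 2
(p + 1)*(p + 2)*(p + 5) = p^3 + 8*p^2 + 17*p + 10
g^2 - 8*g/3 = g*(g - 8/3)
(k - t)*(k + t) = k^2 - t^2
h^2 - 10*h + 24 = (h - 6)*(h - 4)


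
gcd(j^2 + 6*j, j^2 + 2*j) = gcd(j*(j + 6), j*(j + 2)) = j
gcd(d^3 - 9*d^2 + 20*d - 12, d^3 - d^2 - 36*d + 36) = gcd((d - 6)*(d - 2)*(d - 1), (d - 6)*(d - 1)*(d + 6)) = d^2 - 7*d + 6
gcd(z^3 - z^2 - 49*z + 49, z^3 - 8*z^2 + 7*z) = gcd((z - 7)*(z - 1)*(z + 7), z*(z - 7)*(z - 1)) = z^2 - 8*z + 7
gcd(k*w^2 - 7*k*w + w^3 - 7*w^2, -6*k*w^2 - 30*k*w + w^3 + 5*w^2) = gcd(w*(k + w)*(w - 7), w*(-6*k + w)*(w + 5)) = w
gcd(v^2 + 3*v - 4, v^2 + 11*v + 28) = v + 4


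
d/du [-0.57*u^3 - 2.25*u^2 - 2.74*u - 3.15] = -1.71*u^2 - 4.5*u - 2.74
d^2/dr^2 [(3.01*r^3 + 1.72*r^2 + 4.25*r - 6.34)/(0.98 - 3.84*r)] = (-88.768512*r^3 + 67.963392*r^2 - 17.344824*r + 151.683232)/(56.623104*r^3 - 43.352064*r^2 + 11.063808*r - 0.941192)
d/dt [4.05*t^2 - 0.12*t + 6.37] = 8.1*t - 0.12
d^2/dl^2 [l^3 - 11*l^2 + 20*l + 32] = 6*l - 22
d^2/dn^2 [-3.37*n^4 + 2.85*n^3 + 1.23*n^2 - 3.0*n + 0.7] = -40.44*n^2 + 17.1*n + 2.46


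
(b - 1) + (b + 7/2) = 2*b + 5/2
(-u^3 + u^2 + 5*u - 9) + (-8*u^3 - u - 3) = -9*u^3 + u^2 + 4*u - 12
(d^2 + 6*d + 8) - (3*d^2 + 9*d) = -2*d^2 - 3*d + 8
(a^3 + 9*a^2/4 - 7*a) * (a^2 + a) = a^5 + 13*a^4/4 - 19*a^3/4 - 7*a^2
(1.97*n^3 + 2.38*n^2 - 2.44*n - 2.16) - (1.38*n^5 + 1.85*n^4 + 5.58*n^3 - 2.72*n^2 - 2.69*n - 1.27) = -1.38*n^5 - 1.85*n^4 - 3.61*n^3 + 5.1*n^2 + 0.25*n - 0.89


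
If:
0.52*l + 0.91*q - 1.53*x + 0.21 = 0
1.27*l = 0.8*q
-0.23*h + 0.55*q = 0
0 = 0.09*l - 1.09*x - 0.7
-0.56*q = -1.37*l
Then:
No Solution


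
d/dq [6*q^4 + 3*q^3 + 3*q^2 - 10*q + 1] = 24*q^3 + 9*q^2 + 6*q - 10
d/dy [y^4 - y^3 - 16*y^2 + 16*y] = 4*y^3 - 3*y^2 - 32*y + 16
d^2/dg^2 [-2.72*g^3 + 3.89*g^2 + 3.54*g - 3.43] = 7.78 - 16.32*g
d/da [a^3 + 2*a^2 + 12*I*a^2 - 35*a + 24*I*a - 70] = 3*a^2 + a*(4 + 24*I) - 35 + 24*I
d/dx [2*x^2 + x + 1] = 4*x + 1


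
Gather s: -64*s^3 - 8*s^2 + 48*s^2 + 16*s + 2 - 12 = -64*s^3 + 40*s^2 + 16*s - 10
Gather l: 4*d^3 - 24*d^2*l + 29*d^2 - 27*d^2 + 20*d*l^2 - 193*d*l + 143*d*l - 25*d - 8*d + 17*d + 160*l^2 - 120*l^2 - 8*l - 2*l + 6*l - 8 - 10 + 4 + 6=4*d^3 + 2*d^2 - 16*d + l^2*(20*d + 40) + l*(-24*d^2 - 50*d - 4) - 8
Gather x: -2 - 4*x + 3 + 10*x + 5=6*x + 6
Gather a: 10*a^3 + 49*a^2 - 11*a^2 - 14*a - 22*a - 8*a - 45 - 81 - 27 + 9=10*a^3 + 38*a^2 - 44*a - 144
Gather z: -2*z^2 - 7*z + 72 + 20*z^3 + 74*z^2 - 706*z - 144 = 20*z^3 + 72*z^2 - 713*z - 72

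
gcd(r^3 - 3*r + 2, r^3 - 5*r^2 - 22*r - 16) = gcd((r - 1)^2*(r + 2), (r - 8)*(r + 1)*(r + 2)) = r + 2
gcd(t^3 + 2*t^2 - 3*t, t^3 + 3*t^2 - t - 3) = t^2 + 2*t - 3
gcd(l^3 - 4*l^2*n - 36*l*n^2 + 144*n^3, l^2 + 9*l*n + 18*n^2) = l + 6*n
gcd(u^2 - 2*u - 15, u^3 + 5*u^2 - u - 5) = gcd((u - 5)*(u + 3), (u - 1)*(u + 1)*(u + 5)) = 1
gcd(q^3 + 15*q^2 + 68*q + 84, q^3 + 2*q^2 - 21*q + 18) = q + 6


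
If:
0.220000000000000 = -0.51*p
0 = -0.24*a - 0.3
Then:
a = -1.25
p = -0.43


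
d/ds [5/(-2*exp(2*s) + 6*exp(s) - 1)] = (20*exp(s) - 30)*exp(s)/(2*exp(2*s) - 6*exp(s) + 1)^2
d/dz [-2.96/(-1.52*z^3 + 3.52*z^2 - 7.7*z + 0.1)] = (-13.4976*z^2 + 20.8384*z - 22.792)/(1.52*z^3 - 3.52*z^2 + 7.7*z - 0.1)^2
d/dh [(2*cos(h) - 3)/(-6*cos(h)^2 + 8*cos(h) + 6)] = 3*(sin(h)^2 + 3*cos(h) - 4)*sin(h)/(3*sin(h)^2 + 4*cos(h))^2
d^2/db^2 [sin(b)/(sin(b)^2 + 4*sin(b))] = (4*sin(b) + cos(b)^2 + 1)/(sin(b) + 4)^3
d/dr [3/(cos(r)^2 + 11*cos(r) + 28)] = 3*(2*cos(r) + 11)*sin(r)/(cos(r)^2 + 11*cos(r) + 28)^2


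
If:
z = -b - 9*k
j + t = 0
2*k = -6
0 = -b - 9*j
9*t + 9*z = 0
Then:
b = 243/8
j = -27/8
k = -3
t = 27/8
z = -27/8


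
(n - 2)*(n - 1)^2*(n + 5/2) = n^4 - 3*n^3/2 - 5*n^2 + 21*n/2 - 5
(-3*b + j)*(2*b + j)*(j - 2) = -6*b^2*j + 12*b^2 - b*j^2 + 2*b*j + j^3 - 2*j^2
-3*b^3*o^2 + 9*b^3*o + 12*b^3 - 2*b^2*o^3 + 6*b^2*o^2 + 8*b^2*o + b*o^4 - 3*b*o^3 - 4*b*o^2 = (-3*b + o)*(b + o)*(o - 4)*(b*o + b)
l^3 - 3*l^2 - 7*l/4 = l*(l - 7/2)*(l + 1/2)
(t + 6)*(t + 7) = t^2 + 13*t + 42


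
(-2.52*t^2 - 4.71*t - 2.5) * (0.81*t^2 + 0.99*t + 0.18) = -2.0412*t^4 - 6.3099*t^3 - 7.1415*t^2 - 3.3228*t - 0.45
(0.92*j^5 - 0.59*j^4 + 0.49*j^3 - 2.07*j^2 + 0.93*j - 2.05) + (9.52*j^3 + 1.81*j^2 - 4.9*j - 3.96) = 0.92*j^5 - 0.59*j^4 + 10.01*j^3 - 0.26*j^2 - 3.97*j - 6.01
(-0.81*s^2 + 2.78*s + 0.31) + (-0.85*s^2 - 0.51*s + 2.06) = -1.66*s^2 + 2.27*s + 2.37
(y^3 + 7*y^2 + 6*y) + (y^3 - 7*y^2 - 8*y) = 2*y^3 - 2*y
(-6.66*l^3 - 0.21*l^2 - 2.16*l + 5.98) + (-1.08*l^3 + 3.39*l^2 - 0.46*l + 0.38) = -7.74*l^3 + 3.18*l^2 - 2.62*l + 6.36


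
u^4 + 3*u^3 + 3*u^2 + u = u*(u + 1)^3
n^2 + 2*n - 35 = (n - 5)*(n + 7)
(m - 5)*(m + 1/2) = m^2 - 9*m/2 - 5/2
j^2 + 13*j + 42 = (j + 6)*(j + 7)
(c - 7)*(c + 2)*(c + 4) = c^3 - c^2 - 34*c - 56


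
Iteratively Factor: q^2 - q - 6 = (q - 3)*(q + 2)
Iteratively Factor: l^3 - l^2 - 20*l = (l)*(l^2 - l - 20) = l*(l + 4)*(l - 5)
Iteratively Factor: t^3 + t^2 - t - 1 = (t + 1)*(t^2 - 1) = (t + 1)^2*(t - 1)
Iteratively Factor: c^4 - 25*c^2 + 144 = (c - 3)*(c^3 + 3*c^2 - 16*c - 48) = (c - 4)*(c - 3)*(c^2 + 7*c + 12) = (c - 4)*(c - 3)*(c + 4)*(c + 3)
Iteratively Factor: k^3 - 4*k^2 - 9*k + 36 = (k - 3)*(k^2 - k - 12) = (k - 4)*(k - 3)*(k + 3)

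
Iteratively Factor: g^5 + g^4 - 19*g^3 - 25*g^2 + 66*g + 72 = (g - 4)*(g^4 + 5*g^3 + g^2 - 21*g - 18) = (g - 4)*(g + 1)*(g^3 + 4*g^2 - 3*g - 18) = (g - 4)*(g + 1)*(g + 3)*(g^2 + g - 6) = (g - 4)*(g + 1)*(g + 3)^2*(g - 2)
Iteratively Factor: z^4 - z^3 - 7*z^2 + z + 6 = (z - 3)*(z^3 + 2*z^2 - z - 2) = (z - 3)*(z - 1)*(z^2 + 3*z + 2) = (z - 3)*(z - 1)*(z + 1)*(z + 2)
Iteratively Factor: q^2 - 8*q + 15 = (q - 3)*(q - 5)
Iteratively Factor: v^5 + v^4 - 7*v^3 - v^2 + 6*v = (v - 1)*(v^4 + 2*v^3 - 5*v^2 - 6*v) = (v - 2)*(v - 1)*(v^3 + 4*v^2 + 3*v) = v*(v - 2)*(v - 1)*(v^2 + 4*v + 3) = v*(v - 2)*(v - 1)*(v + 1)*(v + 3)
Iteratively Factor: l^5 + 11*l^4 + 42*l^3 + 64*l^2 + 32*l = (l + 4)*(l^4 + 7*l^3 + 14*l^2 + 8*l) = (l + 1)*(l + 4)*(l^3 + 6*l^2 + 8*l) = l*(l + 1)*(l + 4)*(l^2 + 6*l + 8) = l*(l + 1)*(l + 2)*(l + 4)*(l + 4)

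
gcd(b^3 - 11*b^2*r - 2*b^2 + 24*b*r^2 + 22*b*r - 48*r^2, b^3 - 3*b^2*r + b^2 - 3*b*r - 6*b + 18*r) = -b^2 + 3*b*r + 2*b - 6*r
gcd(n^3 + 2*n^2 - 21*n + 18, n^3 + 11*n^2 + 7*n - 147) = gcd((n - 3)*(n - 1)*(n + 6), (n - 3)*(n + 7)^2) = n - 3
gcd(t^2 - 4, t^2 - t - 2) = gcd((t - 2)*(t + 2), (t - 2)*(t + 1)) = t - 2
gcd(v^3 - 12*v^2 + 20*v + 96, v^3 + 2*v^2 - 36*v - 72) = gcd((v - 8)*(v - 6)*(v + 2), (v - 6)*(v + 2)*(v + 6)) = v^2 - 4*v - 12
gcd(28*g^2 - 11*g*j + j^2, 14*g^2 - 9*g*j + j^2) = 7*g - j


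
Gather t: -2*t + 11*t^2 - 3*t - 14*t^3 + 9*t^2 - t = -14*t^3 + 20*t^2 - 6*t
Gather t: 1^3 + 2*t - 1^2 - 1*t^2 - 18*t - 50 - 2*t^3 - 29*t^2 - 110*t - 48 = -2*t^3 - 30*t^2 - 126*t - 98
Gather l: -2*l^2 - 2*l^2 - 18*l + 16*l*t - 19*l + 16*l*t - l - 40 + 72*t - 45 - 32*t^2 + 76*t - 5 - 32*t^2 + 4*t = -4*l^2 + l*(32*t - 38) - 64*t^2 + 152*t - 90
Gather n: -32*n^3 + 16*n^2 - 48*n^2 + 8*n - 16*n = -32*n^3 - 32*n^2 - 8*n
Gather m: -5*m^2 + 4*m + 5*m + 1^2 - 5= -5*m^2 + 9*m - 4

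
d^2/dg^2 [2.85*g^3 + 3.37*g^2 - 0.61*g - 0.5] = 17.1*g + 6.74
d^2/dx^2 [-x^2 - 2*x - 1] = -2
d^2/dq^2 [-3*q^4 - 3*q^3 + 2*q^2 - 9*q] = -36*q^2 - 18*q + 4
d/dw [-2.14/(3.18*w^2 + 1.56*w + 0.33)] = (13.6104*w + 3.3384)/(3.18*w^2 + 1.56*w + 0.33)^2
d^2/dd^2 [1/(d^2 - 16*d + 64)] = 6/(d^4 - 32*d^3 + 384*d^2 - 2048*d + 4096)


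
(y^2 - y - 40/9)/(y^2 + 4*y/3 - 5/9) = (3*y - 8)/(3*y - 1)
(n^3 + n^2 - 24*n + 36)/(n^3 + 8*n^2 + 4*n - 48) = (n - 3)/(n + 4)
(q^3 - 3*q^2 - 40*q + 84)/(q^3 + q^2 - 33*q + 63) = (q^3 - 3*q^2 - 40*q + 84)/(q^3 + q^2 - 33*q + 63)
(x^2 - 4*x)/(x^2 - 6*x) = (x - 4)/(x - 6)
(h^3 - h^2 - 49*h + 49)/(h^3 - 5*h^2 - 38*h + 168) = (h^2 + 6*h - 7)/(h^2 + 2*h - 24)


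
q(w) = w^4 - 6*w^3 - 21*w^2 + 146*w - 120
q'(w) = 4*w^3 - 18*w^2 - 42*w + 146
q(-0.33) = -170.24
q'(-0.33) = 157.76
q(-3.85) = -431.27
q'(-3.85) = -187.37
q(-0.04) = -125.87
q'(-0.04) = 147.65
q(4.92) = -38.64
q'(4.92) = -19.97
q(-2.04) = -436.98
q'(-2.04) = 122.81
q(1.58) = 40.82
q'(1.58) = 50.48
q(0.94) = -5.52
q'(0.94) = 93.94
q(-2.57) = -488.45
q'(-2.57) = 67.15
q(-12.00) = 26208.00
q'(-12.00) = -8854.00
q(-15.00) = 63840.00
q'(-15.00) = -16774.00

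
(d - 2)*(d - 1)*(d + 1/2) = d^3 - 5*d^2/2 + d/2 + 1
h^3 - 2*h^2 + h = h*(h - 1)^2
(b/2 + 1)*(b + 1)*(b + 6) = b^3/2 + 9*b^2/2 + 10*b + 6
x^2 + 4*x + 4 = (x + 2)^2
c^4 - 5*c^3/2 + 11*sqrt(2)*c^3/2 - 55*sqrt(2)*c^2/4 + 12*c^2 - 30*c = c*(c - 5/2)*(c + 3*sqrt(2)/2)*(c + 4*sqrt(2))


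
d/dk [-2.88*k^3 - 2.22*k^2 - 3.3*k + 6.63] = -8.64*k^2 - 4.44*k - 3.3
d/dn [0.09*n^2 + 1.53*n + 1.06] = 0.18*n + 1.53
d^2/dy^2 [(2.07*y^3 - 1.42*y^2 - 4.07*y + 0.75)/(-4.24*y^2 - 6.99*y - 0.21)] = (5.6843418860808e-14*y^4 - 136.427678*y^3 - 106.716726*y^2 - 155.66049*y - 83.778012)/(76.225024*y^6 + 376.990272*y^5 + 632.82636*y^4 + 378.875475*y^3 + 31.342815*y^2 + 0.924777*y + 0.009261)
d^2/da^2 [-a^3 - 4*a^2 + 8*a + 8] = -6*a - 8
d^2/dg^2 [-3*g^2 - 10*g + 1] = -6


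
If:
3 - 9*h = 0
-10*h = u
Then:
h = 1/3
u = -10/3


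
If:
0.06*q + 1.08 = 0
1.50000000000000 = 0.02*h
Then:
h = 75.00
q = -18.00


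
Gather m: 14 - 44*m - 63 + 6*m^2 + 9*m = 6*m^2 - 35*m - 49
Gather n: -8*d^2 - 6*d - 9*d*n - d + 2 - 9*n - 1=-8*d^2 - 7*d + n*(-9*d - 9) + 1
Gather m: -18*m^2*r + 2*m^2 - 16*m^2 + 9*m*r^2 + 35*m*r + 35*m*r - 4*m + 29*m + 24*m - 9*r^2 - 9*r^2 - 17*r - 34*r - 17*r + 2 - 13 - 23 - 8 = m^2*(-18*r - 14) + m*(9*r^2 + 70*r + 49) - 18*r^2 - 68*r - 42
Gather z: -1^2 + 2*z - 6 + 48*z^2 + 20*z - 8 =48*z^2 + 22*z - 15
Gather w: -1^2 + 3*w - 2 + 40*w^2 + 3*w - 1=40*w^2 + 6*w - 4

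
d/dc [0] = 0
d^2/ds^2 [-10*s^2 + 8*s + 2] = -20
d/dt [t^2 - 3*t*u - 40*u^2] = 2*t - 3*u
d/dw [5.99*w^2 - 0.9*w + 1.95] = 11.98*w - 0.9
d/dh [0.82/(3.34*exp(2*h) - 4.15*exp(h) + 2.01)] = (3.403 - 5.4776*exp(h))*exp(h)/(3.34*exp(2*h) - 4.15*exp(h) + 2.01)^2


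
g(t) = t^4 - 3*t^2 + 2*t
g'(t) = 4*t^3 - 6*t + 2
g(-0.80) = -3.11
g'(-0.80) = 4.75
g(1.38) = 0.67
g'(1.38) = 4.23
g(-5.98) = 1159.57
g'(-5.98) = -817.51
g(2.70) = 36.67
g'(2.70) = 64.53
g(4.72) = 438.93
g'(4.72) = 394.30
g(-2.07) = 1.37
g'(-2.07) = -21.06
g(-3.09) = 56.34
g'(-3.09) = -97.47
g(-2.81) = 33.04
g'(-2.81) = -69.89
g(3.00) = 60.00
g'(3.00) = 92.00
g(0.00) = 0.00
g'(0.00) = 2.00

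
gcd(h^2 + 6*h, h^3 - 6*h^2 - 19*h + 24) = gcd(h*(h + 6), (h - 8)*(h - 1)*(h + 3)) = 1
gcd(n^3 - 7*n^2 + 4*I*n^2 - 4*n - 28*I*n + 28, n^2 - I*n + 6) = n + 2*I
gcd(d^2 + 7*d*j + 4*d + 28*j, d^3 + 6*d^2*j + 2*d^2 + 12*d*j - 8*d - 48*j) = d + 4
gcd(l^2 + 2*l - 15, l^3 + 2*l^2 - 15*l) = l^2 + 2*l - 15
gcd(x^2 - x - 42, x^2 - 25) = 1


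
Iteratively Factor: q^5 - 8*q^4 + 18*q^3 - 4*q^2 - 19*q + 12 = (q - 1)*(q^4 - 7*q^3 + 11*q^2 + 7*q - 12) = (q - 3)*(q - 1)*(q^3 - 4*q^2 - q + 4) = (q - 4)*(q - 3)*(q - 1)*(q^2 - 1) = (q - 4)*(q - 3)*(q - 1)*(q + 1)*(q - 1)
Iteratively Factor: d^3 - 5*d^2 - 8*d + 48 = (d - 4)*(d^2 - d - 12) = (d - 4)*(d + 3)*(d - 4)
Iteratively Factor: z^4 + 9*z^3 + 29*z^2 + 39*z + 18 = (z + 3)*(z^3 + 6*z^2 + 11*z + 6) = (z + 2)*(z + 3)*(z^2 + 4*z + 3) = (z + 2)*(z + 3)^2*(z + 1)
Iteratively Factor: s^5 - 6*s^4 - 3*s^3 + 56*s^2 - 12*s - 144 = (s + 2)*(s^4 - 8*s^3 + 13*s^2 + 30*s - 72) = (s + 2)^2*(s^3 - 10*s^2 + 33*s - 36) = (s - 3)*(s + 2)^2*(s^2 - 7*s + 12) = (s - 3)^2*(s + 2)^2*(s - 4)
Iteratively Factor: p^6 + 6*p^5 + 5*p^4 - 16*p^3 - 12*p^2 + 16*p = (p + 4)*(p^5 + 2*p^4 - 3*p^3 - 4*p^2 + 4*p) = (p - 1)*(p + 4)*(p^4 + 3*p^3 - 4*p) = (p - 1)*(p + 2)*(p + 4)*(p^3 + p^2 - 2*p) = (p - 1)*(p + 2)^2*(p + 4)*(p^2 - p) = p*(p - 1)*(p + 2)^2*(p + 4)*(p - 1)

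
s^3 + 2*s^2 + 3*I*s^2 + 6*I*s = s*(s + 2)*(s + 3*I)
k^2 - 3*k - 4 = (k - 4)*(k + 1)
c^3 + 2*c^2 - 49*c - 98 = (c - 7)*(c + 2)*(c + 7)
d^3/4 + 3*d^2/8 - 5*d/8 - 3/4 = (d/4 + 1/2)*(d - 3/2)*(d + 1)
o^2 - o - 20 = (o - 5)*(o + 4)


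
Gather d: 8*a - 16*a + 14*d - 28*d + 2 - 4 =-8*a - 14*d - 2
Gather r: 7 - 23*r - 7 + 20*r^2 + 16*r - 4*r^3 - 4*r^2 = -4*r^3 + 16*r^2 - 7*r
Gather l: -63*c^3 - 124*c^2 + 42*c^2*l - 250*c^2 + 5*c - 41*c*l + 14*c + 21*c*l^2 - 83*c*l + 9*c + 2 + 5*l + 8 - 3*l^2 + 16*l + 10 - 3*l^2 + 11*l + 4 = -63*c^3 - 374*c^2 + 28*c + l^2*(21*c - 6) + l*(42*c^2 - 124*c + 32) + 24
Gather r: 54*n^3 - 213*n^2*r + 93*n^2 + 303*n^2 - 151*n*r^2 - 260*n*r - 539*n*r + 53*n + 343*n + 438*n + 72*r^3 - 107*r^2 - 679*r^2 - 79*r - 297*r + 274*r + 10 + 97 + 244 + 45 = 54*n^3 + 396*n^2 + 834*n + 72*r^3 + r^2*(-151*n - 786) + r*(-213*n^2 - 799*n - 102) + 396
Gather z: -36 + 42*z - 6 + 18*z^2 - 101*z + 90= 18*z^2 - 59*z + 48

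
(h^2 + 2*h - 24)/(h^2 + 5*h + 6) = (h^2 + 2*h - 24)/(h^2 + 5*h + 6)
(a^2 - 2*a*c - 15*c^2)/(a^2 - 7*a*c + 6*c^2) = (a^2 - 2*a*c - 15*c^2)/(a^2 - 7*a*c + 6*c^2)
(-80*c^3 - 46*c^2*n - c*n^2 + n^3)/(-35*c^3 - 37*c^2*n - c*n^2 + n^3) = (16*c^2 + 6*c*n - n^2)/(7*c^2 + 6*c*n - n^2)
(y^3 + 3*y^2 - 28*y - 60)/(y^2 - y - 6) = (y^2 + y - 30)/(y - 3)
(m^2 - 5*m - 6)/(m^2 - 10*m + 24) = (m + 1)/(m - 4)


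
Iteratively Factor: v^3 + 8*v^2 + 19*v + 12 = (v + 1)*(v^2 + 7*v + 12) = (v + 1)*(v + 3)*(v + 4)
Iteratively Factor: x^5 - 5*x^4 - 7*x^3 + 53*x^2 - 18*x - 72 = (x + 1)*(x^4 - 6*x^3 - x^2 + 54*x - 72) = (x - 4)*(x + 1)*(x^3 - 2*x^2 - 9*x + 18) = (x - 4)*(x - 2)*(x + 1)*(x^2 - 9) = (x - 4)*(x - 3)*(x - 2)*(x + 1)*(x + 3)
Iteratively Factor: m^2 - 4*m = (m)*(m - 4)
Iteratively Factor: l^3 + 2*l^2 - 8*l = (l + 4)*(l^2 - 2*l) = (l - 2)*(l + 4)*(l)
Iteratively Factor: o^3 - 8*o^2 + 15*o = (o)*(o^2 - 8*o + 15) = o*(o - 5)*(o - 3)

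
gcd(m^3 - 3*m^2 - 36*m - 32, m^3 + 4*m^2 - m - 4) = m^2 + 5*m + 4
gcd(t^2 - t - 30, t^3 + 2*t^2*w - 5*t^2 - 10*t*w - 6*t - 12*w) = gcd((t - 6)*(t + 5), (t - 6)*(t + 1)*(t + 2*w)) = t - 6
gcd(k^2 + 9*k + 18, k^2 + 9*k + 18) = k^2 + 9*k + 18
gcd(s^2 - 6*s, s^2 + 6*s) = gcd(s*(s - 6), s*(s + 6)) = s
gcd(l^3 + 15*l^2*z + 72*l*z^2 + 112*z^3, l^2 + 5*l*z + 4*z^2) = l + 4*z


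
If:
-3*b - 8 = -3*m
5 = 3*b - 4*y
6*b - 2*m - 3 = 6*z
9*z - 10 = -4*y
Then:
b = 55/18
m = 103/18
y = 25/24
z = 35/54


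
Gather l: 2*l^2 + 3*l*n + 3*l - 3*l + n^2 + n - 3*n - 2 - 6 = 2*l^2 + 3*l*n + n^2 - 2*n - 8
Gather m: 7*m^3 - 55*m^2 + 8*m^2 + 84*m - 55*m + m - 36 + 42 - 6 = 7*m^3 - 47*m^2 + 30*m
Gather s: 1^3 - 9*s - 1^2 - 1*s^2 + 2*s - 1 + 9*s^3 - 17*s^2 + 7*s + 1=9*s^3 - 18*s^2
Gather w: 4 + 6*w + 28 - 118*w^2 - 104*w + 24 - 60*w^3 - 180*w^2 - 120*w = -60*w^3 - 298*w^2 - 218*w + 56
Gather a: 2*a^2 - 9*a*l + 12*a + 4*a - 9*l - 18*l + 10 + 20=2*a^2 + a*(16 - 9*l) - 27*l + 30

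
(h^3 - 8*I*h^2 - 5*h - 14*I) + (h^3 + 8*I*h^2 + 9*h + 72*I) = 2*h^3 + 4*h + 58*I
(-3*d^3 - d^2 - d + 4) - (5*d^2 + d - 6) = -3*d^3 - 6*d^2 - 2*d + 10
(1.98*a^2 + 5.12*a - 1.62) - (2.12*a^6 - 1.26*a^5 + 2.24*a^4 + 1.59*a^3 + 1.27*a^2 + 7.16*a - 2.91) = -2.12*a^6 + 1.26*a^5 - 2.24*a^4 - 1.59*a^3 + 0.71*a^2 - 2.04*a + 1.29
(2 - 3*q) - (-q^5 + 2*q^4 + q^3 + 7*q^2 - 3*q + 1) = q^5 - 2*q^4 - q^3 - 7*q^2 + 1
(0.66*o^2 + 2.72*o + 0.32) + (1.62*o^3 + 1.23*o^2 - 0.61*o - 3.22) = 1.62*o^3 + 1.89*o^2 + 2.11*o - 2.9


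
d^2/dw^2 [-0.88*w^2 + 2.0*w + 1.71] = -1.76000000000000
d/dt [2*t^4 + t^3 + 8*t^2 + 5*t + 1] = 8*t^3 + 3*t^2 + 16*t + 5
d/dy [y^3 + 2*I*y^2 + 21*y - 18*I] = 3*y^2 + 4*I*y + 21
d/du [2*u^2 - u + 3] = 4*u - 1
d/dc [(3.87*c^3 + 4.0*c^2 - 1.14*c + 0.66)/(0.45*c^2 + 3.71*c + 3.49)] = (1.7415*c^4 + 28.7154*c^3 + 55.8719*c^2 + 27.326*c - 6.4272)/(0.2025*c^4 + 3.339*c^3 + 16.9051*c^2 + 25.8958*c + 12.1801)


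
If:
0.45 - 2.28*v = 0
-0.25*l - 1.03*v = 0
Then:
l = -0.81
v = 0.20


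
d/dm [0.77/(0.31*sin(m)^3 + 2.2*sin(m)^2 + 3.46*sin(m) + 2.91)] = (-3.388*sin(m) + 0.35805*cos(2*m) - 3.02225)*cos(m)/(0.31*sin(m)^3 + 2.2*sin(m)^2 + 3.46*sin(m) + 2.91)^2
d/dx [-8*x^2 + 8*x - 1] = 8 - 16*x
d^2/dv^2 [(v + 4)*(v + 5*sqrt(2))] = 2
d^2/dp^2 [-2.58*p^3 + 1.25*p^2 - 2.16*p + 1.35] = 2.5 - 15.48*p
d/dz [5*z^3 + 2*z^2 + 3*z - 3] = 15*z^2 + 4*z + 3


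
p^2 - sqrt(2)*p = p*(p - sqrt(2))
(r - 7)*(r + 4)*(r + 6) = r^3 + 3*r^2 - 46*r - 168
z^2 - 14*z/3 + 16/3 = (z - 8/3)*(z - 2)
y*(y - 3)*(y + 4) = y^3 + y^2 - 12*y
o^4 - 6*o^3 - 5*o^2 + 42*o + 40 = (o - 5)*(o - 4)*(o + 1)*(o + 2)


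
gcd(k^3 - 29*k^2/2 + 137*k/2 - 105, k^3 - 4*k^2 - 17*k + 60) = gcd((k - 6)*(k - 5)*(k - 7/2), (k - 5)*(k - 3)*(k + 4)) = k - 5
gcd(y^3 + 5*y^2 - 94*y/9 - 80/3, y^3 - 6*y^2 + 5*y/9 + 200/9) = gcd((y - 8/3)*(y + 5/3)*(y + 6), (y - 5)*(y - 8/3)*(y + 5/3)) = y^2 - y - 40/9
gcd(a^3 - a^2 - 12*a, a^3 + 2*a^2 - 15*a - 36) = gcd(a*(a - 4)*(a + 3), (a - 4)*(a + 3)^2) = a^2 - a - 12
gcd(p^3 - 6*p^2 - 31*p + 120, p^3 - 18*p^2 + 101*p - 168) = p^2 - 11*p + 24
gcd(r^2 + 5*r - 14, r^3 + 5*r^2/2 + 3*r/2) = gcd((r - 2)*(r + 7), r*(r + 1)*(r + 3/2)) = 1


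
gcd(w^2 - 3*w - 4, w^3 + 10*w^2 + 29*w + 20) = w + 1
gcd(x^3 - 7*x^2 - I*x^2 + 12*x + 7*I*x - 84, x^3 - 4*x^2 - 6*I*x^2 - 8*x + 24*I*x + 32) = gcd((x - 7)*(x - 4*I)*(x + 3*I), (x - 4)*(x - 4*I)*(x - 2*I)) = x - 4*I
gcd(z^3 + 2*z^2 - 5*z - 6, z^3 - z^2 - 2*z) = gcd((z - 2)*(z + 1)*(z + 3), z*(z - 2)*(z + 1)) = z^2 - z - 2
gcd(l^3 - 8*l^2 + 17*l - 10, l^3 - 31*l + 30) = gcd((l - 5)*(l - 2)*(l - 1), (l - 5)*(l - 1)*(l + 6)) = l^2 - 6*l + 5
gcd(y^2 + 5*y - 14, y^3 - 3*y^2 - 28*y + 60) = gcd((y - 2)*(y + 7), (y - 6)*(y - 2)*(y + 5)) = y - 2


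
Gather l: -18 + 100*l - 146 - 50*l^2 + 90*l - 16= -50*l^2 + 190*l - 180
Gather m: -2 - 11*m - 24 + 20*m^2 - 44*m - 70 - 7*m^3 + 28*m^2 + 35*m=-7*m^3 + 48*m^2 - 20*m - 96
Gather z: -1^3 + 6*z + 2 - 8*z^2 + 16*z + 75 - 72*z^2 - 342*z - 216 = -80*z^2 - 320*z - 140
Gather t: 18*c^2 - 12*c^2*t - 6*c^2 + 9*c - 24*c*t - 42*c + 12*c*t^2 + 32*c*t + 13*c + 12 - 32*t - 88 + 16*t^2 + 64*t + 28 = 12*c^2 - 20*c + t^2*(12*c + 16) + t*(-12*c^2 + 8*c + 32) - 48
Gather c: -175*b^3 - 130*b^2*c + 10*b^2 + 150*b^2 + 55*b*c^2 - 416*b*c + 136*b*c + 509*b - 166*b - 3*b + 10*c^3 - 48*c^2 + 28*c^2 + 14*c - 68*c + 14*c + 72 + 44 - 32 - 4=-175*b^3 + 160*b^2 + 340*b + 10*c^3 + c^2*(55*b - 20) + c*(-130*b^2 - 280*b - 40) + 80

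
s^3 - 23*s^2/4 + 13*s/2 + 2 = (s - 4)*(s - 2)*(s + 1/4)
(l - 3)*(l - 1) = l^2 - 4*l + 3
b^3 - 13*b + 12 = (b - 3)*(b - 1)*(b + 4)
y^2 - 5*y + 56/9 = (y - 8/3)*(y - 7/3)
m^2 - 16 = (m - 4)*(m + 4)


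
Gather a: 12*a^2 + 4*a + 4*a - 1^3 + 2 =12*a^2 + 8*a + 1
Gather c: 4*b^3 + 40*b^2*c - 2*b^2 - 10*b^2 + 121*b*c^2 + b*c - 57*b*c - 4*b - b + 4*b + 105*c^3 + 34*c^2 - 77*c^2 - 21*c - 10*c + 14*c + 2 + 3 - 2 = 4*b^3 - 12*b^2 - b + 105*c^3 + c^2*(121*b - 43) + c*(40*b^2 - 56*b - 17) + 3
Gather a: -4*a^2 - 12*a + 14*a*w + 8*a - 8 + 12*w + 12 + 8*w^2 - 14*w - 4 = -4*a^2 + a*(14*w - 4) + 8*w^2 - 2*w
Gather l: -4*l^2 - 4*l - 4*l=-4*l^2 - 8*l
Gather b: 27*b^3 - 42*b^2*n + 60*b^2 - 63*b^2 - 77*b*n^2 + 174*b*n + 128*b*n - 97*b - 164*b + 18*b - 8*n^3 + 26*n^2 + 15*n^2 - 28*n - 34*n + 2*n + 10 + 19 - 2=27*b^3 + b^2*(-42*n - 3) + b*(-77*n^2 + 302*n - 243) - 8*n^3 + 41*n^2 - 60*n + 27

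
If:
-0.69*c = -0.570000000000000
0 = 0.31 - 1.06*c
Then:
No Solution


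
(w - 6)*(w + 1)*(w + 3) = w^3 - 2*w^2 - 21*w - 18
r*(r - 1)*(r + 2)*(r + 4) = r^4 + 5*r^3 + 2*r^2 - 8*r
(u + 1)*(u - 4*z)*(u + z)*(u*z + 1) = u^4*z - 3*u^3*z^2 + u^3*z + u^3 - 4*u^2*z^3 - 3*u^2*z^2 - 3*u^2*z + u^2 - 4*u*z^3 - 4*u*z^2 - 3*u*z - 4*z^2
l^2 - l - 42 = (l - 7)*(l + 6)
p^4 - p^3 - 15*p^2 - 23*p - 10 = (p - 5)*(p + 1)^2*(p + 2)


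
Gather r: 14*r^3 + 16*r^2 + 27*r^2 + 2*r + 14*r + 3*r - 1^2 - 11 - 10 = 14*r^3 + 43*r^2 + 19*r - 22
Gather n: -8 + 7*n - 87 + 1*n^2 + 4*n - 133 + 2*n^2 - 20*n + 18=3*n^2 - 9*n - 210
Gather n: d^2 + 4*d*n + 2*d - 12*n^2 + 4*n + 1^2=d^2 + 2*d - 12*n^2 + n*(4*d + 4) + 1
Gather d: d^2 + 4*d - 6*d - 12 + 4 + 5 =d^2 - 2*d - 3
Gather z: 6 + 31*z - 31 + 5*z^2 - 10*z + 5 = 5*z^2 + 21*z - 20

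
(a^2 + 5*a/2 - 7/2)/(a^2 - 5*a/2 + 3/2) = (2*a + 7)/(2*a - 3)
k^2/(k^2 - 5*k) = k/(k - 5)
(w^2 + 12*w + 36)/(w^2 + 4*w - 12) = (w + 6)/(w - 2)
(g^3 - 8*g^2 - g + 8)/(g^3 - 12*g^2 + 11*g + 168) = (g^2 - 1)/(g^2 - 4*g - 21)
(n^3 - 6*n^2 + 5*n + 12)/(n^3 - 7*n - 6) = (n - 4)/(n + 2)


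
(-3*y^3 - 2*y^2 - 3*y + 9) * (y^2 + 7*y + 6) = -3*y^5 - 23*y^4 - 35*y^3 - 24*y^2 + 45*y + 54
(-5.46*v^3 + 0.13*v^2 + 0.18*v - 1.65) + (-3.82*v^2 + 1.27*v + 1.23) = -5.46*v^3 - 3.69*v^2 + 1.45*v - 0.42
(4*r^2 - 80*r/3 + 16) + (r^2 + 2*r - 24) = 5*r^2 - 74*r/3 - 8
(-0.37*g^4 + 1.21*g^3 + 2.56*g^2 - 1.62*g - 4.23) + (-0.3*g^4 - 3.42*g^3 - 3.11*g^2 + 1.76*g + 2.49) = -0.67*g^4 - 2.21*g^3 - 0.55*g^2 + 0.14*g - 1.74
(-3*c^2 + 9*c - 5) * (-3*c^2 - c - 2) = 9*c^4 - 24*c^3 + 12*c^2 - 13*c + 10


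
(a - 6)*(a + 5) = a^2 - a - 30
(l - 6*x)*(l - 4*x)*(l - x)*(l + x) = l^4 - 10*l^3*x + 23*l^2*x^2 + 10*l*x^3 - 24*x^4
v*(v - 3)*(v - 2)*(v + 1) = v^4 - 4*v^3 + v^2 + 6*v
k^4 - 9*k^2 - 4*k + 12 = (k - 3)*(k - 1)*(k + 2)^2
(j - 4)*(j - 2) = j^2 - 6*j + 8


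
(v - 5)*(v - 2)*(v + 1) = v^3 - 6*v^2 + 3*v + 10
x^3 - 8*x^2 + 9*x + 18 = (x - 6)*(x - 3)*(x + 1)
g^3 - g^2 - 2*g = g*(g - 2)*(g + 1)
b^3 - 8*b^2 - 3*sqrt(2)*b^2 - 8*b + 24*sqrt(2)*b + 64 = (b - 8)*(b - 4*sqrt(2))*(b + sqrt(2))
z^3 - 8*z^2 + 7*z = z*(z - 7)*(z - 1)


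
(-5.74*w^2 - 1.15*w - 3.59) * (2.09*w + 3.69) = -11.9966*w^3 - 23.5841*w^2 - 11.7466*w - 13.2471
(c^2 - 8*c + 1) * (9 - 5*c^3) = -5*c^5 + 40*c^4 - 5*c^3 + 9*c^2 - 72*c + 9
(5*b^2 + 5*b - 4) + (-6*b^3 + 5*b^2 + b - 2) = -6*b^3 + 10*b^2 + 6*b - 6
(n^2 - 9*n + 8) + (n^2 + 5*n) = 2*n^2 - 4*n + 8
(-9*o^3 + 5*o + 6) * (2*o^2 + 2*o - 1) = -18*o^5 - 18*o^4 + 19*o^3 + 22*o^2 + 7*o - 6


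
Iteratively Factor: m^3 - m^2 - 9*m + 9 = (m - 1)*(m^2 - 9) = (m - 3)*(m - 1)*(m + 3)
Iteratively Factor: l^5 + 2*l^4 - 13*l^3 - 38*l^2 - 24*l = (l + 3)*(l^4 - l^3 - 10*l^2 - 8*l) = (l + 1)*(l + 3)*(l^3 - 2*l^2 - 8*l) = (l + 1)*(l + 2)*(l + 3)*(l^2 - 4*l) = l*(l + 1)*(l + 2)*(l + 3)*(l - 4)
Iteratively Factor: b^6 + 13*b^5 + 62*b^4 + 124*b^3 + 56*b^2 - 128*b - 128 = (b - 1)*(b^5 + 14*b^4 + 76*b^3 + 200*b^2 + 256*b + 128) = (b - 1)*(b + 2)*(b^4 + 12*b^3 + 52*b^2 + 96*b + 64) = (b - 1)*(b + 2)^2*(b^3 + 10*b^2 + 32*b + 32) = (b - 1)*(b + 2)^2*(b + 4)*(b^2 + 6*b + 8) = (b - 1)*(b + 2)^2*(b + 4)^2*(b + 2)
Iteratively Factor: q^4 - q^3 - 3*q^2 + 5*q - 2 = (q - 1)*(q^3 - 3*q + 2) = (q - 1)*(q + 2)*(q^2 - 2*q + 1) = (q - 1)^2*(q + 2)*(q - 1)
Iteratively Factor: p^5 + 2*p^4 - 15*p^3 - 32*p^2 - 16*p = (p - 4)*(p^4 + 6*p^3 + 9*p^2 + 4*p) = (p - 4)*(p + 4)*(p^3 + 2*p^2 + p) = p*(p - 4)*(p + 4)*(p^2 + 2*p + 1) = p*(p - 4)*(p + 1)*(p + 4)*(p + 1)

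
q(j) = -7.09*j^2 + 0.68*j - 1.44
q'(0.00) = 0.68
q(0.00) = -1.44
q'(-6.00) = 85.76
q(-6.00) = -260.76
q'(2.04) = -28.25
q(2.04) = -29.56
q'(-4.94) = 70.73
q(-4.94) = -177.82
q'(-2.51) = 36.27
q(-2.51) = -47.81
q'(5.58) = -78.44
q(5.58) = -218.40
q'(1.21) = -16.48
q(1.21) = -11.00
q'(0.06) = -0.17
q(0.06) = -1.42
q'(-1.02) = 15.14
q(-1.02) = -9.51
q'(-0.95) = 14.15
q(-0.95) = -8.48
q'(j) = 0.68 - 14.18*j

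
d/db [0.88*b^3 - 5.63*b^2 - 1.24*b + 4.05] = 2.64*b^2 - 11.26*b - 1.24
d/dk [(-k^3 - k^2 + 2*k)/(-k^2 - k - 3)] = (k^4 + 2*k^3 + 12*k^2 + 6*k - 6)/(k^4 + 2*k^3 + 7*k^2 + 6*k + 9)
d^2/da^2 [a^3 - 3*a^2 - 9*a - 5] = 6*a - 6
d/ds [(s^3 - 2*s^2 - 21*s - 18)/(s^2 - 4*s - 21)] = (s^2 - 14*s + 41)/(s^2 - 14*s + 49)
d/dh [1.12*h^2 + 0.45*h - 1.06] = 2.24*h + 0.45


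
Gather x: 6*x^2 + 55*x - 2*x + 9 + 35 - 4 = 6*x^2 + 53*x + 40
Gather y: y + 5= y + 5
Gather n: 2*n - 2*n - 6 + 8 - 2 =0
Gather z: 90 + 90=180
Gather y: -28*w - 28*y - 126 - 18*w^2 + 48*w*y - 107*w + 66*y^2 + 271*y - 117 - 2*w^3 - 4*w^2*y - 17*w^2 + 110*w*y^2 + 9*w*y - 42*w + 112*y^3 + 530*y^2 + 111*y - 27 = -2*w^3 - 35*w^2 - 177*w + 112*y^3 + y^2*(110*w + 596) + y*(-4*w^2 + 57*w + 354) - 270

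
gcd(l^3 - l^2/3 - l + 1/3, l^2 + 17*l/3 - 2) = l - 1/3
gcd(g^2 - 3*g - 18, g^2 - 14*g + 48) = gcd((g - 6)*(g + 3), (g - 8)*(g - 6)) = g - 6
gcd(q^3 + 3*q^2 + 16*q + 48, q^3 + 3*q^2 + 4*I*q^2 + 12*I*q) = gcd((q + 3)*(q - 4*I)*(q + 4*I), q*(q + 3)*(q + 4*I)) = q^2 + q*(3 + 4*I) + 12*I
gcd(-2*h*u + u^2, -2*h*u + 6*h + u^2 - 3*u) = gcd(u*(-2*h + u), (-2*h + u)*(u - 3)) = -2*h + u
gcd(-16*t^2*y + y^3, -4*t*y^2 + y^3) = -4*t*y + y^2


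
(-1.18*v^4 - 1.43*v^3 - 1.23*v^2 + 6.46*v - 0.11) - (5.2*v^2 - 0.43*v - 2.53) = -1.18*v^4 - 1.43*v^3 - 6.43*v^2 + 6.89*v + 2.42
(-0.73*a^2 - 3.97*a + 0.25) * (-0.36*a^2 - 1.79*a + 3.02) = 0.2628*a^4 + 2.7359*a^3 + 4.8117*a^2 - 12.4369*a + 0.755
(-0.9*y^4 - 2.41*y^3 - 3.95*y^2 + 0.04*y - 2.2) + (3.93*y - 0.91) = -0.9*y^4 - 2.41*y^3 - 3.95*y^2 + 3.97*y - 3.11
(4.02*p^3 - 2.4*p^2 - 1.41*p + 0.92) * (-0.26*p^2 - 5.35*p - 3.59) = -1.0452*p^5 - 20.883*p^4 - 1.2252*p^3 + 15.9203*p^2 + 0.1399*p - 3.3028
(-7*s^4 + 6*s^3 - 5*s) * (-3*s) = 21*s^5 - 18*s^4 + 15*s^2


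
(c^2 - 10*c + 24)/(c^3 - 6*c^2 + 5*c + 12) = (c - 6)/(c^2 - 2*c - 3)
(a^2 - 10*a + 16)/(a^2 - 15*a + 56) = (a - 2)/(a - 7)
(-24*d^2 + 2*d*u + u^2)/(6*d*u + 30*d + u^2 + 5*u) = (-4*d + u)/(u + 5)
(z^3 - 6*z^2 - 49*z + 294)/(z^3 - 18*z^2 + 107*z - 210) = (z + 7)/(z - 5)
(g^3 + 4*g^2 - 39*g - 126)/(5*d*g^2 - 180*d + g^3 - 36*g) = (g^2 + 10*g + 21)/(5*d*g + 30*d + g^2 + 6*g)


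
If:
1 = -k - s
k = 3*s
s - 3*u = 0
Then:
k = -3/4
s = -1/4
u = -1/12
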